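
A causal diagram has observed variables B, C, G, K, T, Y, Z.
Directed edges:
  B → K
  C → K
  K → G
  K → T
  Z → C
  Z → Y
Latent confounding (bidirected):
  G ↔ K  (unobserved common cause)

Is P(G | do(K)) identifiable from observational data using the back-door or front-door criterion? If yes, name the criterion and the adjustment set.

P(G|do(K)): not identifiable (no BD/FD set).

desc(K)\{K}={G,T}; candidates ⊆ {B,C,Y,Z}.
K↔G: latent back-door arc(s) into K.
size 0: {}; under {} K still reaches {B,C,G,Y,Z} ∋ G.
size 1: {B}, {C}, {Y} …(+1); under {B} K still reaches {C,G,Y,Z} ∋ G.
size 2: {B,C}, {B,Y}, {B,Z} …(+3); under {B,C} K still reaches {G} ∋ G.
K↔G cannot be blocked by any observed set — no back-door set.
No mediator lies on a directed K→…→G path.
Neither criterion identifies P(G|do(K)) in this graph.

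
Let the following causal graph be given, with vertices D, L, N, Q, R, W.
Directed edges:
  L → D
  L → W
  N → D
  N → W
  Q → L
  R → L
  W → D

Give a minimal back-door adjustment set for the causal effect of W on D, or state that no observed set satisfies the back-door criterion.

desc(W)\{W}={D}; candidates ⊆ {L,N,Q,R}.
size 0: {}; under {} W still reaches {D,L,N,Q,R} ∋ D.
size 1: {L}, {N}, {Q} …(+1); under {L} W still reaches {D,N} ∋ D.
{L,N}: W⊥D given {L,N} in G with W→· removed — back-door holds.

W→D: minimal back-door set {L, N}.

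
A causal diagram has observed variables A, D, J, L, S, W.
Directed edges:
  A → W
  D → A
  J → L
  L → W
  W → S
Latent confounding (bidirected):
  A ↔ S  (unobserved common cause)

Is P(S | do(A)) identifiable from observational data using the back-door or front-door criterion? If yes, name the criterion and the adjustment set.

desc(A)\{A}={S,W}; candidates ⊆ {D,J,L}.
A↔S: latent back-door arc(s) into A.
size 0: {}; under {} A still reaches {D,S} ∋ S.
size 1: {D}, {J}, {L}; under {D} A still reaches {S} ∋ S.
size 2: {D,J}, {D,L}, {J,L}; under {D,J} A still reaches {S} ∋ S.
A↔S cannot be blocked by any observed set — no back-door set.
{W}: (i) intercepts every directed A→S path; (ii) no back-door A→{W}; (iii) {A} blocks every back-door {W}→S. Front-door holds.
P(S|do(A)) = Σ_{W} P(W|A) Σ_{A'} P(S|W,A')P(A').

P(S|do(A)): frontdoor, adjust for {W}.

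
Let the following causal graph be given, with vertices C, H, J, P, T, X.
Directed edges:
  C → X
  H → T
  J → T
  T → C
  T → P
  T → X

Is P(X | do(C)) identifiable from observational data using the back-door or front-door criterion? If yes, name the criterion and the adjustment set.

P(X|do(C)): backdoor, adjust for {T}.

desc(C)\{C}={X}; candidates ⊆ {H,J,P,T}.
size 0: {}; under {} C still reaches {H,J,P,T,X} ∋ X.
{T}: C⊥X given {T} in G with C→· removed — back-door holds.
P(X|do(C)) = Σ_{T} P(X|C,T)·P(T).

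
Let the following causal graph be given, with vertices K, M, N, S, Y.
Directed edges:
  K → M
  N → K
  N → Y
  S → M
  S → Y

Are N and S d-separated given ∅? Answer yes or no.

Bayes-Ball from N | ∅ reaches {K,M,Y}.
S ∉ reach(N|∅) ⇒ N ⊥ S | ∅.

Yes — N ⊥ S | ∅.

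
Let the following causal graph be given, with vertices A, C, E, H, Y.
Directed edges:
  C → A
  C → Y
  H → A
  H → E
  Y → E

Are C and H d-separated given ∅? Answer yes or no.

Yes — C ⊥ H | ∅.

Bayes-Ball from C | ∅ reaches {A,E,Y}.
H ∉ reach(C|∅) ⇒ C ⊥ H | ∅.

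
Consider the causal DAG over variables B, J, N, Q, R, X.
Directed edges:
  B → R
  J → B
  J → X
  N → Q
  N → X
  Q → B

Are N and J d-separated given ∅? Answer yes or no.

Bayes-Ball from N | ∅ reaches {B,Q,R,X}.
J ∉ reach(N|∅) ⇒ N ⊥ J | ∅.

Yes — N ⊥ J | ∅.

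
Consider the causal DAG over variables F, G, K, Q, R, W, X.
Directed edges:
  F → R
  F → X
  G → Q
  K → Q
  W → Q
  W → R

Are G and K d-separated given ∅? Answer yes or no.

Yes — G ⊥ K | ∅.

Bayes-Ball from G | ∅ reaches {Q}.
K ∉ reach(G|∅) ⇒ G ⊥ K | ∅.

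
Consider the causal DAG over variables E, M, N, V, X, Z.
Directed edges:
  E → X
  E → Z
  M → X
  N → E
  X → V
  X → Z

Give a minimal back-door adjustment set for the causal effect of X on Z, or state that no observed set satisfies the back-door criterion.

X→Z: minimal back-door set {E}.

desc(X)\{X}={V,Z}; candidates ⊆ {E,M,N}.
size 0: {}; under {} X still reaches {E,M,N,Z} ∋ Z.
{E}: X⊥Z given {E} in G with X→· removed — back-door holds.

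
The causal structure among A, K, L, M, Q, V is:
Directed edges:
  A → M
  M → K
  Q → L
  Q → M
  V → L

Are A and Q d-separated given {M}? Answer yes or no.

No — A and Q are d-connected given {M}.

Bayes-Ball from A | {M} reaches {L,Q}.
Q ∈ reach(A|{M}) ⇒ A ⊥̸ Q | {M}.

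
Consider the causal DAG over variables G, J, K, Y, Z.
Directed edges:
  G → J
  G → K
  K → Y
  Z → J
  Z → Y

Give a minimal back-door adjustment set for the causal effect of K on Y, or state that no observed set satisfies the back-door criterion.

K→Y: minimal back-door set ∅.

desc(K)\{K}={Y}; candidates ⊆ {G,J,Z}.
∅: K⊥Y given ∅ in G with K→· removed — back-door holds.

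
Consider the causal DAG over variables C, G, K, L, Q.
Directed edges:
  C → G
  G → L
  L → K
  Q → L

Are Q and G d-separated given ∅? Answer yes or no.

Yes — Q ⊥ G | ∅.

Bayes-Ball from Q | ∅ reaches {K,L}.
G ∉ reach(Q|∅) ⇒ Q ⊥ G | ∅.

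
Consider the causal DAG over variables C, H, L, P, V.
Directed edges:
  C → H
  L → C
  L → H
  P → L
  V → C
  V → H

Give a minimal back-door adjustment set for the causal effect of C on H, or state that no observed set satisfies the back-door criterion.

desc(C)\{C}={H}; candidates ⊆ {L,P,V}.
size 0: {}; under {} C still reaches {H,L,P,V} ∋ H.
size 1: {L}, {P}, {V}; under {L} C still reaches {H,V} ∋ H.
{L,V}: C⊥H given {L,V} in G with C→· removed — back-door holds.

C→H: minimal back-door set {L, V}.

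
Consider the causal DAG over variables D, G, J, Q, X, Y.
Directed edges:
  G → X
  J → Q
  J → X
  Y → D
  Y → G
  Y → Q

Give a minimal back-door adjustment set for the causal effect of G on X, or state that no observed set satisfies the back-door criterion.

desc(G)\{G}={X}; candidates ⊆ {D,J,Q,Y}.
∅: G⊥X given ∅ in G with G→· removed — back-door holds.

G→X: minimal back-door set ∅.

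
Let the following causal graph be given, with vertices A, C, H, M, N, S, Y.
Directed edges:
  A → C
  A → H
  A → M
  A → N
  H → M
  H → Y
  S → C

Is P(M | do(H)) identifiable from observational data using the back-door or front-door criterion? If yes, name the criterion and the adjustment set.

P(M|do(H)): backdoor, adjust for {A}.

desc(H)\{H}={M,Y}; candidates ⊆ {A,C,N,S}.
size 0: {}; under {} H still reaches {A,C,M,N} ∋ M.
{A}: H⊥M given {A} in G with H→· removed — back-door holds.
P(M|do(H)) = Σ_{A} P(M|H,A)·P(A).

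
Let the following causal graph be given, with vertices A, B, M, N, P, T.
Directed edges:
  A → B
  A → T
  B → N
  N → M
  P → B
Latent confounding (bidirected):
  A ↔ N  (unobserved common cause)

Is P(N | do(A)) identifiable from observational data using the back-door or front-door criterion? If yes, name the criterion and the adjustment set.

P(N|do(A)): frontdoor, adjust for {B}.

desc(A)\{A}={B,M,N,T}; candidates ⊆ {P}.
A↔N: latent back-door arc(s) into A.
size 0: {}; under {} A still reaches {M,N} ∋ N.
size 1: {P}; under {P} A still reaches {M,N} ∋ N.
A↔N cannot be blocked by any observed set — no back-door set.
{B}: (i) intercepts every directed A→N path; (ii) no back-door A→{B}; (iii) {A} blocks every back-door {B}→N. Front-door holds.
P(N|do(A)) = Σ_{B} P(B|A) Σ_{A'} P(N|B,A')P(A').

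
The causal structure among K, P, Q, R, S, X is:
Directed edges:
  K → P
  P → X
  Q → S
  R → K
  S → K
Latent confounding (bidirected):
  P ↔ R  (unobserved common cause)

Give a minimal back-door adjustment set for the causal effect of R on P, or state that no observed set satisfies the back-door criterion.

desc(R)\{R}={K,P,X}; candidates ⊆ {Q,S}.
R↔P: latent back-door arc(s) into R.
size 0: {}; under {} R still reaches {P,X} ∋ P.
size 1: {Q}, {S}; under {Q} R still reaches {P,X} ∋ P.
size 2: {Q,S}; under {Q,S} R still reaches {P,X} ∋ P.
R↔P cannot be blocked by any observed set — no back-door set.

R→P: no observed back-door set.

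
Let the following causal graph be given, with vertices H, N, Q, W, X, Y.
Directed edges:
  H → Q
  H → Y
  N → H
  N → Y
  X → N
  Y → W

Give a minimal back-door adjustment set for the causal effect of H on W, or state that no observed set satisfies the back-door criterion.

H→W: minimal back-door set {N}.

desc(H)\{H}={Q,W,Y}; candidates ⊆ {N,X}.
size 0: {}; under {} H still reaches {N,W,X,Y} ∋ W.
{N}: H⊥W given {N} in G with H→· removed — back-door holds.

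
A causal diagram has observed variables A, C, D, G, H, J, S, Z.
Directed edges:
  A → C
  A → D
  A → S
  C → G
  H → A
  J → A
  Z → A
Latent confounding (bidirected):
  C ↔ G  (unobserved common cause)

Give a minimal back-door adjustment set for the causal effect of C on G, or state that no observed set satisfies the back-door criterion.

desc(C)\{C}={G}; candidates ⊆ {A,D,H,J,S,Z}.
C↔G: latent back-door arc(s) into C.
size 0: {}; under {} C still reaches {A,D,G,H,J,S,Z} ∋ G.
size 1: {A}, {D}, {H} …(+3); under {A} C still reaches {G} ∋ G.
size 2: {A,D}, {A,H}, {A,J} …(+12); under {A,D} C still reaches {G} ∋ G.
C↔G cannot be blocked by any observed set — no back-door set.

C→G: no observed back-door set.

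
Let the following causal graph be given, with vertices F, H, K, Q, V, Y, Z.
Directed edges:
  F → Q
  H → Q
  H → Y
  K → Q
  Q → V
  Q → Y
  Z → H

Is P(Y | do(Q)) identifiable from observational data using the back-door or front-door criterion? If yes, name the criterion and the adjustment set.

P(Y|do(Q)): backdoor, adjust for {H}.

desc(Q)\{Q}={V,Y}; candidates ⊆ {F,H,K,Z}.
size 0: {}; under {} Q still reaches {F,H,K,Y,Z} ∋ Y.
{H}: Q⊥Y given {H} in G with Q→· removed — back-door holds.
P(Y|do(Q)) = Σ_{H} P(Y|Q,H)·P(H).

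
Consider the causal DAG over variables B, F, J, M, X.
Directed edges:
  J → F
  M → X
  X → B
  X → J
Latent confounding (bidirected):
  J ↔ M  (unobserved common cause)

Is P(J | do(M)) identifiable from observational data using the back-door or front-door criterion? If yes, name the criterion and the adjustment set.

desc(M)\{M}={B,F,J,X}; candidates ⊆ {—}.
M↔J: latent back-door arc(s) into M.
size 0: {}; under {} M still reaches {F,J} ∋ J.
M↔J cannot be blocked by any observed set — no back-door set.
{X}: (i) intercepts every directed M→J path; (ii) no back-door M→{X}; (iii) {M} blocks every back-door {X}→J. Front-door holds.
P(J|do(M)) = Σ_{X} P(X|M) Σ_{M'} P(J|X,M')P(M').

P(J|do(M)): frontdoor, adjust for {X}.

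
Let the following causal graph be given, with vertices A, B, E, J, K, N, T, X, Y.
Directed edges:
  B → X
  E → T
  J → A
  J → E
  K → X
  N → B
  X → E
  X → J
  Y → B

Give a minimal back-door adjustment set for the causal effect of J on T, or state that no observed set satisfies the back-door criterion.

desc(J)\{J}={A,E,T}; candidates ⊆ {B,K,N,X,Y}.
size 0: {}; under {} J still reaches {B,E,K,N,T,X,Y} ∋ T.
{X}: J⊥T given {X} in G with J→· removed — back-door holds.

J→T: minimal back-door set {X}.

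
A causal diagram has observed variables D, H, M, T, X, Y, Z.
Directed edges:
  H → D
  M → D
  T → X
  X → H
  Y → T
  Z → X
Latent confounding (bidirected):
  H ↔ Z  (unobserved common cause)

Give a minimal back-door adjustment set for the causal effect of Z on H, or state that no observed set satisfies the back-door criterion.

desc(Z)\{Z}={D,H,X}; candidates ⊆ {M,T,Y}.
Z↔H: latent back-door arc(s) into Z.
size 0: {}; under {} Z still reaches {D,H} ∋ H.
size 1: {M}, {T}, {Y}; under {M} Z still reaches {D,H} ∋ H.
size 2: {M,T}, {M,Y}, {T,Y}; under {M,T} Z still reaches {D,H} ∋ H.
Z↔H cannot be blocked by any observed set — no back-door set.

Z→H: no observed back-door set.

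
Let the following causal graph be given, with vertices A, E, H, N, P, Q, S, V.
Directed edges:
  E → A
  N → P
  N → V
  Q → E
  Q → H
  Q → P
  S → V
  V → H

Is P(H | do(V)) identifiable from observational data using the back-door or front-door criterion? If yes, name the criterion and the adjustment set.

desc(V)\{V}={H}; candidates ⊆ {A,E,N,P,Q,S}.
∅: V⊥H given ∅ in G with V→· removed — back-door holds.
P(H|do(V)) = P(H|V) — no adjustment needed.

P(H|do(V)): backdoor, adjust for ∅.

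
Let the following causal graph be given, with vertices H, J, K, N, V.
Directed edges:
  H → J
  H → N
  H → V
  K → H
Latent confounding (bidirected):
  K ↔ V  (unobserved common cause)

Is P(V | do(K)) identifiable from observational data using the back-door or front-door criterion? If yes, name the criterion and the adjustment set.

P(V|do(K)): frontdoor, adjust for {H}.

desc(K)\{K}={H,J,N,V}; candidates ⊆ {—}.
K↔V: latent back-door arc(s) into K.
size 0: {}; under {} K still reaches {V} ∋ V.
K↔V cannot be blocked by any observed set — no back-door set.
{H}: (i) intercepts every directed K→V path; (ii) no back-door K→{H}; (iii) {K} blocks every back-door {H}→V. Front-door holds.
P(V|do(K)) = Σ_{H} P(H|K) Σ_{K'} P(V|H,K')P(K').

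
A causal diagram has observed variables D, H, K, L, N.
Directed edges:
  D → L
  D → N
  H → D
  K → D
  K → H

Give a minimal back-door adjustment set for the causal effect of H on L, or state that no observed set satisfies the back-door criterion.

desc(H)\{H}={D,L,N}; candidates ⊆ {K}.
size 0: {}; under {} H still reaches {D,K,L,N} ∋ L.
{K}: H⊥L given {K} in G with H→· removed — back-door holds.

H→L: minimal back-door set {K}.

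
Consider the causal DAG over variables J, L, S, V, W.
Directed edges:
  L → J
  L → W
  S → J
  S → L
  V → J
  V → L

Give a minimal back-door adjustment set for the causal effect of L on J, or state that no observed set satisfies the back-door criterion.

L→J: minimal back-door set {S, V}.

desc(L)\{L}={J,W}; candidates ⊆ {S,V}.
size 0: {}; under {} L still reaches {J,S,V} ∋ J.
size 1: {S}, {V}; under {S} L still reaches {J,V} ∋ J.
{S,V}: L⊥J given {S,V} in G with L→· removed — back-door holds.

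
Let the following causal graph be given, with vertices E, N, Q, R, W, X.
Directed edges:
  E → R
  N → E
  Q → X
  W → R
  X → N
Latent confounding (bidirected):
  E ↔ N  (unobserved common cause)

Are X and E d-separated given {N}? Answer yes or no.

No — X and E are d-connected given {N}.

Bayes-Ball from X | {N} reaches {E,Q,R}.
E ∈ reach(X|{N}) ⇒ X ⊥̸ E | {N}.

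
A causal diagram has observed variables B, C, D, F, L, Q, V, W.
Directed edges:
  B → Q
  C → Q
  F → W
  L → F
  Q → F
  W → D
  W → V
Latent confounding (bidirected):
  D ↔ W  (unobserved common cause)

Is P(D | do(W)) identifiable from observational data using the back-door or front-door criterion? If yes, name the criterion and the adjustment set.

P(D|do(W)): not identifiable (no BD/FD set).

desc(W)\{W}={D,V}; candidates ⊆ {B,C,F,L,Q}.
W↔D: latent back-door arc(s) into W.
size 0: {}; under {} W still reaches {B,C,D,F,L,Q} ∋ D.
size 1: {B}, {C}, {F} …(+2); under {B} W still reaches {C,D,F,L,Q} ∋ D.
size 2: {B,C}, {B,F}, {B,L} …(+7); under {B,C} W still reaches {D,F,L,Q} ∋ D.
W↔D cannot be blocked by any observed set — no back-door set.
No mediator lies on a directed W→…→D path.
Neither criterion identifies P(D|do(W)) in this graph.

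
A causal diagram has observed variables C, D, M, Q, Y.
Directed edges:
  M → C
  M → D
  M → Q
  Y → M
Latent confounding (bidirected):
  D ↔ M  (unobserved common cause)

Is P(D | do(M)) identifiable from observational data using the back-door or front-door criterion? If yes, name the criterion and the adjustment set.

P(D|do(M)): not identifiable (no BD/FD set).

desc(M)\{M}={C,D,Q}; candidates ⊆ {Y}.
M↔D: latent back-door arc(s) into M.
size 0: {}; under {} M still reaches {D,Y} ∋ D.
size 1: {Y}; under {Y} M still reaches {D} ∋ D.
M↔D cannot be blocked by any observed set — no back-door set.
No mediator lies on a directed M→…→D path.
Neither criterion identifies P(D|do(M)) in this graph.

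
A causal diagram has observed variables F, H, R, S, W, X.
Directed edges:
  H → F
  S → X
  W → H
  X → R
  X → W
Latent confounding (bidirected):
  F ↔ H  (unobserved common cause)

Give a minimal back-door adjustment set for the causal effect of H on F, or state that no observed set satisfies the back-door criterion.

H→F: no observed back-door set.

desc(H)\{H}={F}; candidates ⊆ {R,S,W,X}.
H↔F: latent back-door arc(s) into H.
size 0: {}; under {} H still reaches {F,R,S,W,X} ∋ F.
size 1: {R}, {S}, {W} …(+1); under {R} H still reaches {F,S,W,X} ∋ F.
size 2: {R,S}, {R,W}, {R,X} …(+3); under {R,S} H still reaches {F,W,X} ∋ F.
H↔F cannot be blocked by any observed set — no back-door set.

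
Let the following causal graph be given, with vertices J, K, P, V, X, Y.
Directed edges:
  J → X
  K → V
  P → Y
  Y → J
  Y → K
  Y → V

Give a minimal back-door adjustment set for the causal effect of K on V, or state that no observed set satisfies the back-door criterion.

K→V: minimal back-door set {Y}.

desc(K)\{K}={V}; candidates ⊆ {J,P,X,Y}.
size 0: {}; under {} K still reaches {J,P,V,X,Y} ∋ V.
{Y}: K⊥V given {Y} in G with K→· removed — back-door holds.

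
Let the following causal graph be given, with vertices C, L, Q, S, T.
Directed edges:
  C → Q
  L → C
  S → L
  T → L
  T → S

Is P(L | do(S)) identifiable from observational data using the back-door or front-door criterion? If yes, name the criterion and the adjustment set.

desc(S)\{S}={C,L,Q}; candidates ⊆ {T}.
size 0: {}; under {} S still reaches {C,L,Q,T} ∋ L.
{T}: S⊥L given {T} in G with S→· removed — back-door holds.
P(L|do(S)) = Σ_{T} P(L|S,T)·P(T).

P(L|do(S)): backdoor, adjust for {T}.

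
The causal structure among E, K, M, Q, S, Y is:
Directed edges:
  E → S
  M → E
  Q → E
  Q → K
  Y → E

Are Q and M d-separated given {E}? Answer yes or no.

Bayes-Ball from Q | {E} reaches {K,M,Y}.
M ∈ reach(Q|{E}) ⇒ Q ⊥̸ M | {E}.

No — Q and M are d-connected given {E}.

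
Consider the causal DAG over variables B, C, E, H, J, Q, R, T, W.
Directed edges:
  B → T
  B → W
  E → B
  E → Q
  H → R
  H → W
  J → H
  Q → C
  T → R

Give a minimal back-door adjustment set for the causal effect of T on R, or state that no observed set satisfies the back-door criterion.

T→R: minimal back-door set ∅.

desc(T)\{T}={R}; candidates ⊆ {B,C,E,H,J,Q,W}.
∅: T⊥R given ∅ in G with T→· removed — back-door holds.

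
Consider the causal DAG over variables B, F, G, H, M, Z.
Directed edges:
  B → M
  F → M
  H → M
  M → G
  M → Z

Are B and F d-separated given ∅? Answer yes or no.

Bayes-Ball from B | ∅ reaches {G,M,Z}.
F ∉ reach(B|∅) ⇒ B ⊥ F | ∅.

Yes — B ⊥ F | ∅.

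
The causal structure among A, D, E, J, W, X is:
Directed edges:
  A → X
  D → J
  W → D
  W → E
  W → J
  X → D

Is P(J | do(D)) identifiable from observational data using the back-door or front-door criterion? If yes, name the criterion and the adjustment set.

desc(D)\{D}={J}; candidates ⊆ {A,E,W,X}.
size 0: {}; under {} D still reaches {A,E,J,W,X} ∋ J.
{W}: D⊥J given {W} in G with D→· removed — back-door holds.
P(J|do(D)) = Σ_{W} P(J|D,W)·P(W).

P(J|do(D)): backdoor, adjust for {W}.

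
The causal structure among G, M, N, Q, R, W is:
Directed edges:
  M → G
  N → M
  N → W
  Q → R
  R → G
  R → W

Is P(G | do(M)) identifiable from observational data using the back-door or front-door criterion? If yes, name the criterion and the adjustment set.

P(G|do(M)): backdoor, adjust for ∅.

desc(M)\{M}={G}; candidates ⊆ {N,Q,R,W}.
∅: M⊥G given ∅ in G with M→· removed — back-door holds.
P(G|do(M)) = P(G|M) — no adjustment needed.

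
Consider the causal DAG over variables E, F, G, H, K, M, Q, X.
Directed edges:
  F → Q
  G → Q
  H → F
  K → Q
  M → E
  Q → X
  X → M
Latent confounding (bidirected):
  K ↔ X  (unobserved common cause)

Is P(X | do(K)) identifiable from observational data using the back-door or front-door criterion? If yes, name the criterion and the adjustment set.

P(X|do(K)): frontdoor, adjust for {Q}.

desc(K)\{K}={E,M,Q,X}; candidates ⊆ {F,G,H}.
K↔X: latent back-door arc(s) into K.
size 0: {}; under {} K still reaches {E,M,X} ∋ X.
size 1: {F}, {G}, {H}; under {F} K still reaches {E,M,X} ∋ X.
size 2: {F,G}, {F,H}, {G,H}; under {F,G} K still reaches {E,M,X} ∋ X.
K↔X cannot be blocked by any observed set — no back-door set.
{Q}: (i) intercepts every directed K→X path; (ii) no back-door K→{Q}; (iii) {K} blocks every back-door {Q}→X. Front-door holds.
P(X|do(K)) = Σ_{Q} P(Q|K) Σ_{K'} P(X|Q,K')P(K').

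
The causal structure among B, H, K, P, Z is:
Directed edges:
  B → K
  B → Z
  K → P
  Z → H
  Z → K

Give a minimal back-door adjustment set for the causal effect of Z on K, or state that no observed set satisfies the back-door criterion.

desc(Z)\{Z}={H,K,P}; candidates ⊆ {B}.
size 0: {}; under {} Z still reaches {B,K,P} ∋ K.
{B}: Z⊥K given {B} in G with Z→· removed — back-door holds.

Z→K: minimal back-door set {B}.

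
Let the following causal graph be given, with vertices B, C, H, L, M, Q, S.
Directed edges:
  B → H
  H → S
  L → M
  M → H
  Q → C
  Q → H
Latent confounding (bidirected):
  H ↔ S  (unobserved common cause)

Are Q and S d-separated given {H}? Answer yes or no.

Bayes-Ball from Q | {H} reaches {B,C,L,M,S}.
S ∈ reach(Q|{H}) ⇒ Q ⊥̸ S | {H}.

No — Q and S are d-connected given {H}.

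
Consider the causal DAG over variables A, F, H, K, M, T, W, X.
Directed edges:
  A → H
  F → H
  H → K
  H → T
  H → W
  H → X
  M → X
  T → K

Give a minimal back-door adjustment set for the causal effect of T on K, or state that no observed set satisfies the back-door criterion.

desc(T)\{T}={K}; candidates ⊆ {A,F,H,M,W,X}.
size 0: {}; under {} T still reaches {A,F,H,K,W,X} ∋ K.
{H}: T⊥K given {H} in G with T→· removed — back-door holds.

T→K: minimal back-door set {H}.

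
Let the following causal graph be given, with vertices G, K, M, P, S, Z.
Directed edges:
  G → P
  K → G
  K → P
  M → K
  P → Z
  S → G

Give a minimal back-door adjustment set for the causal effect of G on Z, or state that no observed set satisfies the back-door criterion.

desc(G)\{G}={P,Z}; candidates ⊆ {K,M,S}.
size 0: {}; under {} G still reaches {K,M,P,S,Z} ∋ Z.
{K}: G⊥Z given {K} in G with G→· removed — back-door holds.

G→Z: minimal back-door set {K}.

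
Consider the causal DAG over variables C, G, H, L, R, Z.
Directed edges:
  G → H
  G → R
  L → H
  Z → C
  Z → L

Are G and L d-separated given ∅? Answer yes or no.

Bayes-Ball from G | ∅ reaches {H,R}.
L ∉ reach(G|∅) ⇒ G ⊥ L | ∅.

Yes — G ⊥ L | ∅.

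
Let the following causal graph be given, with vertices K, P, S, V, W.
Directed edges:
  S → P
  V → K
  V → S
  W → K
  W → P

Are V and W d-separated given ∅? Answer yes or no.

Yes — V ⊥ W | ∅.

Bayes-Ball from V | ∅ reaches {K,P,S}.
W ∉ reach(V|∅) ⇒ V ⊥ W | ∅.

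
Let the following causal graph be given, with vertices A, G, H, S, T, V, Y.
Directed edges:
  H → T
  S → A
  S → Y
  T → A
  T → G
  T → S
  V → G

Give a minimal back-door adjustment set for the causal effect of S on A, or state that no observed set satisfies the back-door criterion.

S→A: minimal back-door set {T}.

desc(S)\{S}={A,Y}; candidates ⊆ {G,H,T,V}.
size 0: {}; under {} S still reaches {A,G,H,T} ∋ A.
{T}: S⊥A given {T} in G with S→· removed — back-door holds.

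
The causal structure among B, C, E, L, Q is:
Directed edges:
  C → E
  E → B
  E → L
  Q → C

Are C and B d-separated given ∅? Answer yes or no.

Bayes-Ball from C | ∅ reaches {B,E,L,Q}.
B ∈ reach(C|∅) ⇒ C ⊥̸ B | ∅.

No — C and B are d-connected given ∅.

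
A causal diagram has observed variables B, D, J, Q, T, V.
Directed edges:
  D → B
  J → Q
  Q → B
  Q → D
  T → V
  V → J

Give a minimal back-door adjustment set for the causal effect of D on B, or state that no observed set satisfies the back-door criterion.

D→B: minimal back-door set {Q}.

desc(D)\{D}={B}; candidates ⊆ {J,Q,T,V}.
size 0: {}; under {} D still reaches {B,J,Q,T,V} ∋ B.
{Q}: D⊥B given {Q} in G with D→· removed — back-door holds.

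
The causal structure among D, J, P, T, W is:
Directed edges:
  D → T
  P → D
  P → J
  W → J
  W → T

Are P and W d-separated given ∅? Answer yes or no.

Yes — P ⊥ W | ∅.

Bayes-Ball from P | ∅ reaches {D,J,T}.
W ∉ reach(P|∅) ⇒ P ⊥ W | ∅.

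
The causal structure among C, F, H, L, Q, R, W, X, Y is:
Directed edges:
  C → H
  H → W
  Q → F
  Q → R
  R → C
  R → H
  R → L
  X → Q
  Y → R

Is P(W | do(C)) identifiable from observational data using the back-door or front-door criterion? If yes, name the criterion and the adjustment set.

desc(C)\{C}={H,W}; candidates ⊆ {F,L,Q,R,X,Y}.
size 0: {}; under {} C still reaches {F,H,L,Q,R,W,X,Y} ∋ W.
{R}: C⊥W given {R} in G with C→· removed — back-door holds.
P(W|do(C)) = Σ_{R} P(W|C,R)·P(R).

P(W|do(C)): backdoor, adjust for {R}.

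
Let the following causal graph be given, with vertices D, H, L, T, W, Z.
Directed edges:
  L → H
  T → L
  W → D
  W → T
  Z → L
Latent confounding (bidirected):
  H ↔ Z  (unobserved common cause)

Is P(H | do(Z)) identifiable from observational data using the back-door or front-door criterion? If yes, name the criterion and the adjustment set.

desc(Z)\{Z}={H,L}; candidates ⊆ {D,T,W}.
Z↔H: latent back-door arc(s) into Z.
size 0: {}; under {} Z still reaches {H} ∋ H.
size 1: {D}, {T}, {W}; under {D} Z still reaches {H} ∋ H.
size 2: {D,T}, {D,W}, {T,W}; under {D,T} Z still reaches {H} ∋ H.
Z↔H cannot be blocked by any observed set — no back-door set.
{L}: (i) intercepts every directed Z→H path; (ii) no back-door Z→{L}; (iii) {Z} blocks every back-door {L}→H. Front-door holds.
P(H|do(Z)) = Σ_{L} P(L|Z) Σ_{Z'} P(H|L,Z')P(Z').

P(H|do(Z)): frontdoor, adjust for {L}.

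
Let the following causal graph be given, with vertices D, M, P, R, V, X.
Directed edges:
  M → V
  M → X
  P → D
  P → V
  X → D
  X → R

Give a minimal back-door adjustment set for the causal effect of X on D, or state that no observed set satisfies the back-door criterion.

X→D: minimal back-door set ∅.

desc(X)\{X}={D,R}; candidates ⊆ {M,P,V}.
∅: X⊥D given ∅ in G with X→· removed — back-door holds.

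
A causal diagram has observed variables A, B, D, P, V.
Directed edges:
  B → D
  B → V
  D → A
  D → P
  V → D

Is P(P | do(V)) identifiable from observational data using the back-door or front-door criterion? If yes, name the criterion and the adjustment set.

desc(V)\{V}={A,D,P}; candidates ⊆ {B}.
size 0: {}; under {} V still reaches {A,B,D,P} ∋ P.
{B}: V⊥P given {B} in G with V→· removed — back-door holds.
P(P|do(V)) = Σ_{B} P(P|V,B)·P(B).

P(P|do(V)): backdoor, adjust for {B}.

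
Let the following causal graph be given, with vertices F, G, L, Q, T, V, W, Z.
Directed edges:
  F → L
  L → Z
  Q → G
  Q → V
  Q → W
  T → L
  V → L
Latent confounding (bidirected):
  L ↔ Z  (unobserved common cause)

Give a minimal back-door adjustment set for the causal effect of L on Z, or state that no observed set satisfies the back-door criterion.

desc(L)\{L}={Z}; candidates ⊆ {F,G,Q,T,V,W}.
L↔Z: latent back-door arc(s) into L.
size 0: {}; under {} L still reaches {F,G,Q,T,V,W,Z} ∋ Z.
size 1: {F}, {G}, {Q} …(+3); under {F} L still reaches {G,Q,T,V,W,Z} ∋ Z.
size 2: {F,G}, {F,Q}, {F,T} …(+12); under {F,G} L still reaches {Q,T,V,W,Z} ∋ Z.
L↔Z cannot be blocked by any observed set — no back-door set.

L→Z: no observed back-door set.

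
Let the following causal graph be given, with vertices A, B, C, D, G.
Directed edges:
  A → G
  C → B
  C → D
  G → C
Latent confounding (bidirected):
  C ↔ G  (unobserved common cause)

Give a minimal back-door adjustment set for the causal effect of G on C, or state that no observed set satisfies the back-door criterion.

desc(G)\{G}={B,C,D}; candidates ⊆ {A}.
G↔C: latent back-door arc(s) into G.
size 0: {}; under {} G still reaches {A,B,C,D} ∋ C.
size 1: {A}; under {A} G still reaches {B,C,D} ∋ C.
G↔C cannot be blocked by any observed set — no back-door set.

G→C: no observed back-door set.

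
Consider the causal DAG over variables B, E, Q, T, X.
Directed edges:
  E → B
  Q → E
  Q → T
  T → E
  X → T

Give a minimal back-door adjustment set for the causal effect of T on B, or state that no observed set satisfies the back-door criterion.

T→B: minimal back-door set {Q}.

desc(T)\{T}={B,E}; candidates ⊆ {Q,X}.
size 0: {}; under {} T still reaches {B,E,Q,X} ∋ B.
{Q}: T⊥B given {Q} in G with T→· removed — back-door holds.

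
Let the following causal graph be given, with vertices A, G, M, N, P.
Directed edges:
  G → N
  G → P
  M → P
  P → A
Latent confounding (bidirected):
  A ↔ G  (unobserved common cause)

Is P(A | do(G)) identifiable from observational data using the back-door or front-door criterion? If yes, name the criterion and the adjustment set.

desc(G)\{G}={A,N,P}; candidates ⊆ {M}.
G↔A: latent back-door arc(s) into G.
size 0: {}; under {} G still reaches {A} ∋ A.
size 1: {M}; under {M} G still reaches {A} ∋ A.
G↔A cannot be blocked by any observed set — no back-door set.
{P}: (i) intercepts every directed G→A path; (ii) no back-door G→{P}; (iii) {G} blocks every back-door {P}→A. Front-door holds.
P(A|do(G)) = Σ_{P} P(P|G) Σ_{G'} P(A|P,G')P(G').

P(A|do(G)): frontdoor, adjust for {P}.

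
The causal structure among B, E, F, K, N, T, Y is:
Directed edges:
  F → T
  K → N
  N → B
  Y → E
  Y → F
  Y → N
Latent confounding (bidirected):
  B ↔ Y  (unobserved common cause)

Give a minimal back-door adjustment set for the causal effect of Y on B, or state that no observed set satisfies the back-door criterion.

Y→B: no observed back-door set.

desc(Y)\{Y}={B,E,F,N,T}; candidates ⊆ {K}.
Y↔B: latent back-door arc(s) into Y.
size 0: {}; under {} Y still reaches {B} ∋ B.
size 1: {K}; under {K} Y still reaches {B} ∋ B.
Y↔B cannot be blocked by any observed set — no back-door set.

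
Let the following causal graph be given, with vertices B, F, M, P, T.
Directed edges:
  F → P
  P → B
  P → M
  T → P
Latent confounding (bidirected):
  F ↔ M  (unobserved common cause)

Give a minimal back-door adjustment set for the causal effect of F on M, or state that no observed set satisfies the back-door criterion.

F→M: no observed back-door set.

desc(F)\{F}={B,M,P}; candidates ⊆ {T}.
F↔M: latent back-door arc(s) into F.
size 0: {}; under {} F still reaches {M} ∋ M.
size 1: {T}; under {T} F still reaches {M} ∋ M.
F↔M cannot be blocked by any observed set — no back-door set.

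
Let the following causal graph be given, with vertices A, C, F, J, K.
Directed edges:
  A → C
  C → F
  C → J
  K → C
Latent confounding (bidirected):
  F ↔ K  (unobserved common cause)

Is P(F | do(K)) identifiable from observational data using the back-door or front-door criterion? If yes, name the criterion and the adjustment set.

desc(K)\{K}={C,F,J}; candidates ⊆ {A}.
K↔F: latent back-door arc(s) into K.
size 0: {}; under {} K still reaches {F} ∋ F.
size 1: {A}; under {A} K still reaches {F} ∋ F.
K↔F cannot be blocked by any observed set — no back-door set.
{C}: (i) intercepts every directed K→F path; (ii) no back-door K→{C}; (iii) {K} blocks every back-door {C}→F. Front-door holds.
P(F|do(K)) = Σ_{C} P(C|K) Σ_{K'} P(F|C,K')P(K').

P(F|do(K)): frontdoor, adjust for {C}.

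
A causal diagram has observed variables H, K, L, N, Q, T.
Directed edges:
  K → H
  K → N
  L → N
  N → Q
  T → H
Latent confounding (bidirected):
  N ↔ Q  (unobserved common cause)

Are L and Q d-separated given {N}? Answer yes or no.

No — L and Q are d-connected given {N}.

Bayes-Ball from L | {N} reaches {H,K,Q}.
Q ∈ reach(L|{N}) ⇒ L ⊥̸ Q | {N}.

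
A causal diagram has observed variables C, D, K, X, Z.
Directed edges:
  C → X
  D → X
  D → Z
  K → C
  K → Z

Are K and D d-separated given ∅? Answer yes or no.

Yes — K ⊥ D | ∅.

Bayes-Ball from K | ∅ reaches {C,X,Z}.
D ∉ reach(K|∅) ⇒ K ⊥ D | ∅.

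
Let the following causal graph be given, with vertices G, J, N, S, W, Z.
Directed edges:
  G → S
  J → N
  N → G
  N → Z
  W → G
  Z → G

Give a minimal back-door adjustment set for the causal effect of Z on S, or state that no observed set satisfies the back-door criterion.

Z→S: minimal back-door set {N}.

desc(Z)\{Z}={G,S}; candidates ⊆ {J,N,W}.
size 0: {}; under {} Z still reaches {G,J,N,S} ∋ S.
{N}: Z⊥S given {N} in G with Z→· removed — back-door holds.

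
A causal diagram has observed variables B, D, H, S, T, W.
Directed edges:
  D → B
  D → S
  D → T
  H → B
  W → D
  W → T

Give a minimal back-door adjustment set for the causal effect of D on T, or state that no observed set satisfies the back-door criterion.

desc(D)\{D}={B,S,T}; candidates ⊆ {H,W}.
size 0: {}; under {} D still reaches {T,W} ∋ T.
{W}: D⊥T given {W} in G with D→· removed — back-door holds.

D→T: minimal back-door set {W}.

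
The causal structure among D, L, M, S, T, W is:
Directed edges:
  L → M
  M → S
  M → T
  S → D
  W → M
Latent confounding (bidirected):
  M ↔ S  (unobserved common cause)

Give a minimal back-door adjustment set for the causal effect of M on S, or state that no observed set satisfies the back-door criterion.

M→S: no observed back-door set.

desc(M)\{M}={D,S,T}; candidates ⊆ {L,W}.
M↔S: latent back-door arc(s) into M.
size 0: {}; under {} M still reaches {D,L,S,W} ∋ S.
size 1: {L}, {W}; under {L} M still reaches {D,S,W} ∋ S.
size 2: {L,W}; under {L,W} M still reaches {D,S} ∋ S.
M↔S cannot be blocked by any observed set — no back-door set.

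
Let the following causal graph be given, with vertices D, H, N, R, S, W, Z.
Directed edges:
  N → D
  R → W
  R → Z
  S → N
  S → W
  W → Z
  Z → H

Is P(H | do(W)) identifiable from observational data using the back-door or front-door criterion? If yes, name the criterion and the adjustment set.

P(H|do(W)): backdoor, adjust for {R}.

desc(W)\{W}={H,Z}; candidates ⊆ {D,N,R,S}.
size 0: {}; under {} W still reaches {D,H,N,R,S,Z} ∋ H.
{R}: W⊥H given {R} in G with W→· removed — back-door holds.
P(H|do(W)) = Σ_{R} P(H|W,R)·P(R).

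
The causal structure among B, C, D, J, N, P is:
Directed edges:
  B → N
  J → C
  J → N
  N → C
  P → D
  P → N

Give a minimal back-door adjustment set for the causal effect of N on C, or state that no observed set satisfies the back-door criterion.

N→C: minimal back-door set {J}.

desc(N)\{N}={C}; candidates ⊆ {B,D,J,P}.
size 0: {}; under {} N still reaches {B,C,D,J,P} ∋ C.
{J}: N⊥C given {J} in G with N→· removed — back-door holds.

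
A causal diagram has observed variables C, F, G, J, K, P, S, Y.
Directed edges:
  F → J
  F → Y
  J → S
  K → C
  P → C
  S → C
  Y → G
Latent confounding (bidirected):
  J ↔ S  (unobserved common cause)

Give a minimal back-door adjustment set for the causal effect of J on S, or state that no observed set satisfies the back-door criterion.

desc(J)\{J}={C,S}; candidates ⊆ {F,G,K,P,Y}.
J↔S: latent back-door arc(s) into J.
size 0: {}; under {} J still reaches {C,F,G,S,Y} ∋ S.
size 1: {F}, {G}, {K} …(+2); under {F} J still reaches {C,S} ∋ S.
size 2: {F,G}, {F,K}, {F,P} …(+7); under {F,G} J still reaches {C,S} ∋ S.
J↔S cannot be blocked by any observed set — no back-door set.

J→S: no observed back-door set.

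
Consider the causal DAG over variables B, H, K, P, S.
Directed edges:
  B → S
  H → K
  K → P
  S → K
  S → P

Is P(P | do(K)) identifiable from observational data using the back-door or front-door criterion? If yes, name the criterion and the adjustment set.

desc(K)\{K}={P}; candidates ⊆ {B,H,S}.
size 0: {}; under {} K still reaches {B,H,P,S} ∋ P.
{S}: K⊥P given {S} in G with K→· removed — back-door holds.
P(P|do(K)) = Σ_{S} P(P|K,S)·P(S).

P(P|do(K)): backdoor, adjust for {S}.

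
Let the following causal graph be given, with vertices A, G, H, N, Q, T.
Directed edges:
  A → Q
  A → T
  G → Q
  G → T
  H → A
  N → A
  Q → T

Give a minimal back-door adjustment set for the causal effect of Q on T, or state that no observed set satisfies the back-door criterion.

desc(Q)\{Q}={T}; candidates ⊆ {A,G,H,N}.
size 0: {}; under {} Q still reaches {A,G,H,N,T} ∋ T.
size 1: {A}, {G}, {H} …(+1); under {A} Q still reaches {G,T} ∋ T.
{A,G}: Q⊥T given {A,G} in G with Q→· removed — back-door holds.

Q→T: minimal back-door set {A, G}.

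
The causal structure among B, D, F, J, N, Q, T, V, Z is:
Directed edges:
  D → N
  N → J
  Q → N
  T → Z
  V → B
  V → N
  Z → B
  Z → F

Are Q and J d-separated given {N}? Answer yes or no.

Yes — Q ⊥ J | {N}.

Bayes-Ball from Q | {N} reaches {B,D,V}.
J ∉ reach(Q|{N}) ⇒ Q ⊥ J | {N}.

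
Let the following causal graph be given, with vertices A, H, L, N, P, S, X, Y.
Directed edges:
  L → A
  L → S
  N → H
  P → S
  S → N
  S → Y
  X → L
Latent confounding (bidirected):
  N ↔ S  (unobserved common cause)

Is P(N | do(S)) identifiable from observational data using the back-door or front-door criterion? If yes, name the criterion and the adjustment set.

desc(S)\{S}={H,N,Y}; candidates ⊆ {A,L,P,X}.
S↔N: latent back-door arc(s) into S.
size 0: {}; under {} S still reaches {A,H,L,N,P,X} ∋ N.
size 1: {A}, {L}, {P} …(+1); under {A} S still reaches {H,L,N,P,X} ∋ N.
size 2: {A,L}, {A,P}, {A,X} …(+3); under {A,L} S still reaches {H,N,P} ∋ N.
S↔N cannot be blocked by any observed set — no back-door set.
No mediator lies on a directed S→…→N path.
Neither criterion identifies P(N|do(S)) in this graph.

P(N|do(S)): not identifiable (no BD/FD set).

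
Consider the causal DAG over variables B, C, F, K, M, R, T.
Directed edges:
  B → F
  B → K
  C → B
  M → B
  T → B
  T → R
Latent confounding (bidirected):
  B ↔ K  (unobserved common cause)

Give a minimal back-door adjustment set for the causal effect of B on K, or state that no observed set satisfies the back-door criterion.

B→K: no observed back-door set.

desc(B)\{B}={F,K}; candidates ⊆ {C,M,R,T}.
B↔K: latent back-door arc(s) into B.
size 0: {}; under {} B still reaches {C,K,M,R,T} ∋ K.
size 1: {C}, {M}, {R} …(+1); under {C} B still reaches {K,M,R,T} ∋ K.
size 2: {C,M}, {C,R}, {C,T} …(+3); under {C,M} B still reaches {K,R,T} ∋ K.
B↔K cannot be blocked by any observed set — no back-door set.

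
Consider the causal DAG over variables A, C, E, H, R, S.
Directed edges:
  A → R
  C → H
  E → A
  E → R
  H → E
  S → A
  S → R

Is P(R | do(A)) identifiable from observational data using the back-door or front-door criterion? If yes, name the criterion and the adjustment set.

P(R|do(A)): backdoor, adjust for {E, S}.

desc(A)\{A}={R}; candidates ⊆ {C,E,H,S}.
size 0: {}; under {} A still reaches {C,E,H,R,S} ∋ R.
size 1: {C}, {E}, {H} …(+1); under {C} A still reaches {E,H,R,S} ∋ R.
{E,S}: A⊥R given {E,S} in G with A→· removed — back-door holds.
P(R|do(A)) = Σ_{E,S} P(R|A,E,S)·P(E,S).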